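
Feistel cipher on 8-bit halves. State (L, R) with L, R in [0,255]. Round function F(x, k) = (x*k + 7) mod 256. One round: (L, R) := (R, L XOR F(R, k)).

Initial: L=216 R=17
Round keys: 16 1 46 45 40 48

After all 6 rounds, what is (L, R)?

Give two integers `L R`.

Answer: 209 229

Derivation:
Round 1 (k=16): L=17 R=207
Round 2 (k=1): L=207 R=199
Round 3 (k=46): L=199 R=6
Round 4 (k=45): L=6 R=210
Round 5 (k=40): L=210 R=209
Round 6 (k=48): L=209 R=229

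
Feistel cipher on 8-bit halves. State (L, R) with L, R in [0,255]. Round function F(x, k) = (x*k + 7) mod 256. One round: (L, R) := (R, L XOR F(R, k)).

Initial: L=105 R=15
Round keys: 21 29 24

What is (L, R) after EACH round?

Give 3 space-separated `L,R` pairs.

Answer: 15,43 43,233 233,244

Derivation:
Round 1 (k=21): L=15 R=43
Round 2 (k=29): L=43 R=233
Round 3 (k=24): L=233 R=244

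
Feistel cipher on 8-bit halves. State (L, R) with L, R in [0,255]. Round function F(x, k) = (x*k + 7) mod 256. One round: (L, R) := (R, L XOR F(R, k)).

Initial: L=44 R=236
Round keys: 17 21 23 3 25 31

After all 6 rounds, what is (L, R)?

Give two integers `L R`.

Answer: 144 80

Derivation:
Round 1 (k=17): L=236 R=159
Round 2 (k=21): L=159 R=254
Round 3 (k=23): L=254 R=70
Round 4 (k=3): L=70 R=39
Round 5 (k=25): L=39 R=144
Round 6 (k=31): L=144 R=80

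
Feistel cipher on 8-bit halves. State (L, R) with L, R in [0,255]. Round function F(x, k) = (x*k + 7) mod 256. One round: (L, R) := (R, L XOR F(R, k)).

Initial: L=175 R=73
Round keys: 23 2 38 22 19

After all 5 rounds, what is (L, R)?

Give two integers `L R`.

Round 1 (k=23): L=73 R=57
Round 2 (k=2): L=57 R=48
Round 3 (k=38): L=48 R=30
Round 4 (k=22): L=30 R=171
Round 5 (k=19): L=171 R=166

Answer: 171 166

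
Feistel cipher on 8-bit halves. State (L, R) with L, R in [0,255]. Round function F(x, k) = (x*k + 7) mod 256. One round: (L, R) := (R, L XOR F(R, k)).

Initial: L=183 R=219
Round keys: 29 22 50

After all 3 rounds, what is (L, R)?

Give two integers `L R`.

Round 1 (k=29): L=219 R=97
Round 2 (k=22): L=97 R=134
Round 3 (k=50): L=134 R=82

Answer: 134 82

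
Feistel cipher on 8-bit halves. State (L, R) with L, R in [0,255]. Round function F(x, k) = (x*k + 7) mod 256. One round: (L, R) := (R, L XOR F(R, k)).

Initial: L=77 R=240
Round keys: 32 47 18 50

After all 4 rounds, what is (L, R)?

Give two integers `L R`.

Answer: 251 96

Derivation:
Round 1 (k=32): L=240 R=74
Round 2 (k=47): L=74 R=109
Round 3 (k=18): L=109 R=251
Round 4 (k=50): L=251 R=96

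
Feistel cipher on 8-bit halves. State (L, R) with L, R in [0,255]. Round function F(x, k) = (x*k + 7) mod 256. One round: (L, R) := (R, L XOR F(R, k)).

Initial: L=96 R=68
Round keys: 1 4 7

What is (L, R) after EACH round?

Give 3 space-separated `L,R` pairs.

Round 1 (k=1): L=68 R=43
Round 2 (k=4): L=43 R=247
Round 3 (k=7): L=247 R=227

Answer: 68,43 43,247 247,227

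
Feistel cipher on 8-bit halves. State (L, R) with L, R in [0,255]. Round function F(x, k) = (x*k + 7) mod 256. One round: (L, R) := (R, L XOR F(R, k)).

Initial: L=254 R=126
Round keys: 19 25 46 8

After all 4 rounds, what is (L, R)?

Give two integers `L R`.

Round 1 (k=19): L=126 R=159
Round 2 (k=25): L=159 R=240
Round 3 (k=46): L=240 R=184
Round 4 (k=8): L=184 R=55

Answer: 184 55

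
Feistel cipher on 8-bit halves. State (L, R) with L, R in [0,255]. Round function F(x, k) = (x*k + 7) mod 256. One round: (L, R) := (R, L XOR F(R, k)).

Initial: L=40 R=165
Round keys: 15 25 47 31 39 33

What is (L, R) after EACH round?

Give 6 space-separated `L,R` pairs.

Answer: 165,154 154,180 180,137 137,42 42,228 228,65

Derivation:
Round 1 (k=15): L=165 R=154
Round 2 (k=25): L=154 R=180
Round 3 (k=47): L=180 R=137
Round 4 (k=31): L=137 R=42
Round 5 (k=39): L=42 R=228
Round 6 (k=33): L=228 R=65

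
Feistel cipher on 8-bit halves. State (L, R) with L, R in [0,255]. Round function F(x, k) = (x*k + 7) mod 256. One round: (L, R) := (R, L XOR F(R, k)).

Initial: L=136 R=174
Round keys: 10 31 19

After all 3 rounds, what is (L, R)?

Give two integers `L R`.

Round 1 (k=10): L=174 R=91
Round 2 (k=31): L=91 R=162
Round 3 (k=19): L=162 R=86

Answer: 162 86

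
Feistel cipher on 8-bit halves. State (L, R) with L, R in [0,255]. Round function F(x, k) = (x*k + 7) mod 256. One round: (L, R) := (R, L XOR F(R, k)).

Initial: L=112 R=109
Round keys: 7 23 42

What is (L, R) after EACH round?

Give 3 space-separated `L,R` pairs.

Round 1 (k=7): L=109 R=114
Round 2 (k=23): L=114 R=40
Round 3 (k=42): L=40 R=229

Answer: 109,114 114,40 40,229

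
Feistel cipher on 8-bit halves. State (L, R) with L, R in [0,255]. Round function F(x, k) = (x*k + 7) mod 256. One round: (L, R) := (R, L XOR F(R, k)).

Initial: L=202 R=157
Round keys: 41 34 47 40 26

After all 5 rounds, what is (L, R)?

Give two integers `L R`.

Answer: 209 62

Derivation:
Round 1 (k=41): L=157 R=230
Round 2 (k=34): L=230 R=14
Round 3 (k=47): L=14 R=127
Round 4 (k=40): L=127 R=209
Round 5 (k=26): L=209 R=62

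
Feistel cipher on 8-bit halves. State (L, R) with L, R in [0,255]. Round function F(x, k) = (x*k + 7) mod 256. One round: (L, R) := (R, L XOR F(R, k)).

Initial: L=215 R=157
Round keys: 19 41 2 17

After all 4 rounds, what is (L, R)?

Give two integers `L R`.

Answer: 136 250

Derivation:
Round 1 (k=19): L=157 R=121
Round 2 (k=41): L=121 R=245
Round 3 (k=2): L=245 R=136
Round 4 (k=17): L=136 R=250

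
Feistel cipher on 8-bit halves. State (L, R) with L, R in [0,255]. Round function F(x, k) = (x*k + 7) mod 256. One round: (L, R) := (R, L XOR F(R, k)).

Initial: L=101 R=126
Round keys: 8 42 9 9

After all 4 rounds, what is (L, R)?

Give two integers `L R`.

Round 1 (k=8): L=126 R=146
Round 2 (k=42): L=146 R=133
Round 3 (k=9): L=133 R=38
Round 4 (k=9): L=38 R=216

Answer: 38 216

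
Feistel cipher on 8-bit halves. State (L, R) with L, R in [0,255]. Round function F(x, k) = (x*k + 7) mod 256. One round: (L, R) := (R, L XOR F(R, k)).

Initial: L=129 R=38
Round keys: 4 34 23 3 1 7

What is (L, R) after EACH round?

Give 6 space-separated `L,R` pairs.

Answer: 38,30 30,37 37,68 68,246 246,185 185,224

Derivation:
Round 1 (k=4): L=38 R=30
Round 2 (k=34): L=30 R=37
Round 3 (k=23): L=37 R=68
Round 4 (k=3): L=68 R=246
Round 5 (k=1): L=246 R=185
Round 6 (k=7): L=185 R=224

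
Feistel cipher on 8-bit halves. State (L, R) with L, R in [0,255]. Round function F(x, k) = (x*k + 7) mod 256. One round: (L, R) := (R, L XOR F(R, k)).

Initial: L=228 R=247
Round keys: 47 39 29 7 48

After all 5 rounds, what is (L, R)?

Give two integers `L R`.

Round 1 (k=47): L=247 R=132
Round 2 (k=39): L=132 R=212
Round 3 (k=29): L=212 R=143
Round 4 (k=7): L=143 R=36
Round 5 (k=48): L=36 R=72

Answer: 36 72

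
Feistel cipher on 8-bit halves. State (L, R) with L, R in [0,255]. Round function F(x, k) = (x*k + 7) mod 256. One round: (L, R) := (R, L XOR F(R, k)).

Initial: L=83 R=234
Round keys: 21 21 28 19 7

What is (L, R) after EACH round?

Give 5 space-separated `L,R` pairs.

Round 1 (k=21): L=234 R=106
Round 2 (k=21): L=106 R=83
Round 3 (k=28): L=83 R=113
Round 4 (k=19): L=113 R=57
Round 5 (k=7): L=57 R=231

Answer: 234,106 106,83 83,113 113,57 57,231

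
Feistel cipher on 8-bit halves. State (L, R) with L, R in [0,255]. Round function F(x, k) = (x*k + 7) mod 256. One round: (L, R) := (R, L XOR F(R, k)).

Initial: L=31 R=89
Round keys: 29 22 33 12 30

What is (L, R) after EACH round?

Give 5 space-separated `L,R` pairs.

Answer: 89,3 3,16 16,20 20,231 231,13

Derivation:
Round 1 (k=29): L=89 R=3
Round 2 (k=22): L=3 R=16
Round 3 (k=33): L=16 R=20
Round 4 (k=12): L=20 R=231
Round 5 (k=30): L=231 R=13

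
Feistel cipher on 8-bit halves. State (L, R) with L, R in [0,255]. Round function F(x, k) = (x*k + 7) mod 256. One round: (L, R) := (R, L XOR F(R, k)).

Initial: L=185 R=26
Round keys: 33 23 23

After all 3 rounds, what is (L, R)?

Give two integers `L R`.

Round 1 (k=33): L=26 R=216
Round 2 (k=23): L=216 R=117
Round 3 (k=23): L=117 R=82

Answer: 117 82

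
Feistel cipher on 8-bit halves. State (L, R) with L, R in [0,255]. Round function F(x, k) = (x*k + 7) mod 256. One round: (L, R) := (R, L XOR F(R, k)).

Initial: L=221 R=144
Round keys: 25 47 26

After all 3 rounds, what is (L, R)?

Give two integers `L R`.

Round 1 (k=25): L=144 R=202
Round 2 (k=47): L=202 R=141
Round 3 (k=26): L=141 R=147

Answer: 141 147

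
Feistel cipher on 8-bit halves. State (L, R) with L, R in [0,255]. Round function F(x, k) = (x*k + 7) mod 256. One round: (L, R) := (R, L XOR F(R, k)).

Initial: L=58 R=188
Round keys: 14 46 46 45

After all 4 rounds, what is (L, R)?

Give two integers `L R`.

Round 1 (k=14): L=188 R=117
Round 2 (k=46): L=117 R=177
Round 3 (k=46): L=177 R=160
Round 4 (k=45): L=160 R=150

Answer: 160 150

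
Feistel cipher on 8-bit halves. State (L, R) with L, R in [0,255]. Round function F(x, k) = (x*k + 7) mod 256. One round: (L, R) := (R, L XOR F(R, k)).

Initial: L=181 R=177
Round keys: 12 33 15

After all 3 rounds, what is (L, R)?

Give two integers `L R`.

Answer: 28 77

Derivation:
Round 1 (k=12): L=177 R=230
Round 2 (k=33): L=230 R=28
Round 3 (k=15): L=28 R=77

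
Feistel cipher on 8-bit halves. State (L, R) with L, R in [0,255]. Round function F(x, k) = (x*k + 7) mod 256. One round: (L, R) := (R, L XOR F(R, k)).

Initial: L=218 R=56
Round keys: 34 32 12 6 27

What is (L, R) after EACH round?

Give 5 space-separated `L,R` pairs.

Round 1 (k=34): L=56 R=173
Round 2 (k=32): L=173 R=159
Round 3 (k=12): L=159 R=214
Round 4 (k=6): L=214 R=148
Round 5 (k=27): L=148 R=117

Answer: 56,173 173,159 159,214 214,148 148,117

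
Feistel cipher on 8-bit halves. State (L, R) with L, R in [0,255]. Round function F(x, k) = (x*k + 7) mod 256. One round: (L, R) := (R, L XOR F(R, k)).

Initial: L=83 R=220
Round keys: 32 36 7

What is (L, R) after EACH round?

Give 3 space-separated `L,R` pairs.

Answer: 220,212 212,11 11,128

Derivation:
Round 1 (k=32): L=220 R=212
Round 2 (k=36): L=212 R=11
Round 3 (k=7): L=11 R=128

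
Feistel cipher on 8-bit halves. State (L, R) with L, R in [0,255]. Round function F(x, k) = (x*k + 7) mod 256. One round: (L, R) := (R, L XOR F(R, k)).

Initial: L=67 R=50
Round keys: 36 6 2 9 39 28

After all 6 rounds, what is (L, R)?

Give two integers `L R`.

Answer: 163 154

Derivation:
Round 1 (k=36): L=50 R=76
Round 2 (k=6): L=76 R=253
Round 3 (k=2): L=253 R=77
Round 4 (k=9): L=77 R=65
Round 5 (k=39): L=65 R=163
Round 6 (k=28): L=163 R=154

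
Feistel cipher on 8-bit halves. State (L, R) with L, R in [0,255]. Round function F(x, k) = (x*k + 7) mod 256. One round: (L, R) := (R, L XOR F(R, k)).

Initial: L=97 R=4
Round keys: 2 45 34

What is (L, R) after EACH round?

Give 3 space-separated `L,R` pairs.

Round 1 (k=2): L=4 R=110
Round 2 (k=45): L=110 R=89
Round 3 (k=34): L=89 R=183

Answer: 4,110 110,89 89,183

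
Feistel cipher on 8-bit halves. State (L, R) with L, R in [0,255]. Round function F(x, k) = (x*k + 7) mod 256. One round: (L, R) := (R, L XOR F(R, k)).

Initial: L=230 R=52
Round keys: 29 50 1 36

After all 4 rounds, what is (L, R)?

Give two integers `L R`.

Answer: 161 14

Derivation:
Round 1 (k=29): L=52 R=13
Round 2 (k=50): L=13 R=165
Round 3 (k=1): L=165 R=161
Round 4 (k=36): L=161 R=14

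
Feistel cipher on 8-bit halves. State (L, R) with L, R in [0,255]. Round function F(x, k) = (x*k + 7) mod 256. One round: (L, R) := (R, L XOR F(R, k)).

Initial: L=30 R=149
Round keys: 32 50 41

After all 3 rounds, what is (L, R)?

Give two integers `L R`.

Round 1 (k=32): L=149 R=185
Round 2 (k=50): L=185 R=188
Round 3 (k=41): L=188 R=154

Answer: 188 154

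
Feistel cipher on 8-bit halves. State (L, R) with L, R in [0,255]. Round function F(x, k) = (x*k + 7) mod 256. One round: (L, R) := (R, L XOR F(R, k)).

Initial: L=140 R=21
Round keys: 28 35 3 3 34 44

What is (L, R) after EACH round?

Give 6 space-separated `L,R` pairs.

Answer: 21,223 223,145 145,101 101,167 167,80 80,96

Derivation:
Round 1 (k=28): L=21 R=223
Round 2 (k=35): L=223 R=145
Round 3 (k=3): L=145 R=101
Round 4 (k=3): L=101 R=167
Round 5 (k=34): L=167 R=80
Round 6 (k=44): L=80 R=96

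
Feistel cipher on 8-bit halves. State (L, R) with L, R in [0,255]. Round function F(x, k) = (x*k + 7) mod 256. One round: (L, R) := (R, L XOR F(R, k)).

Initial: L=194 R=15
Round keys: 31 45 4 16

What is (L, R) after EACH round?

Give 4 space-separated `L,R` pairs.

Answer: 15,26 26,150 150,69 69,193

Derivation:
Round 1 (k=31): L=15 R=26
Round 2 (k=45): L=26 R=150
Round 3 (k=4): L=150 R=69
Round 4 (k=16): L=69 R=193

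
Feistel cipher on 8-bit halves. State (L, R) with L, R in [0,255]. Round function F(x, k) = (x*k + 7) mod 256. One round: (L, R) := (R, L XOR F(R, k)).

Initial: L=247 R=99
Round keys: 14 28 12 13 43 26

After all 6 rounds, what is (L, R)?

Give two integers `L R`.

Round 1 (k=14): L=99 R=134
Round 2 (k=28): L=134 R=204
Round 3 (k=12): L=204 R=17
Round 4 (k=13): L=17 R=40
Round 5 (k=43): L=40 R=174
Round 6 (k=26): L=174 R=155

Answer: 174 155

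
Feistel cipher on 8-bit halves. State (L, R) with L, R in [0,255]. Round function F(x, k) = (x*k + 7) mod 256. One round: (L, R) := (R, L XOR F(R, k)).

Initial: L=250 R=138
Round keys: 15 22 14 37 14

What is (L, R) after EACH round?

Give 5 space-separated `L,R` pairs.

Answer: 138,231 231,107 107,6 6,142 142,205

Derivation:
Round 1 (k=15): L=138 R=231
Round 2 (k=22): L=231 R=107
Round 3 (k=14): L=107 R=6
Round 4 (k=37): L=6 R=142
Round 5 (k=14): L=142 R=205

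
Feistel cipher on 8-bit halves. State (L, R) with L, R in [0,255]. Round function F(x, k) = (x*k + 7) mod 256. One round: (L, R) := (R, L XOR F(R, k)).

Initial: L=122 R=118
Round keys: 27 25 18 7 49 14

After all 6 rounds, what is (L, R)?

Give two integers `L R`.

Answer: 90 12

Derivation:
Round 1 (k=27): L=118 R=3
Round 2 (k=25): L=3 R=36
Round 3 (k=18): L=36 R=140
Round 4 (k=7): L=140 R=255
Round 5 (k=49): L=255 R=90
Round 6 (k=14): L=90 R=12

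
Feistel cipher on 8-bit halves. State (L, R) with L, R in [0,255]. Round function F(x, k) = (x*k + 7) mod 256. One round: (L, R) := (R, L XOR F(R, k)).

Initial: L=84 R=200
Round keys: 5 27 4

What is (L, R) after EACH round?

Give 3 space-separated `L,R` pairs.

Round 1 (k=5): L=200 R=187
Round 2 (k=27): L=187 R=8
Round 3 (k=4): L=8 R=156

Answer: 200,187 187,8 8,156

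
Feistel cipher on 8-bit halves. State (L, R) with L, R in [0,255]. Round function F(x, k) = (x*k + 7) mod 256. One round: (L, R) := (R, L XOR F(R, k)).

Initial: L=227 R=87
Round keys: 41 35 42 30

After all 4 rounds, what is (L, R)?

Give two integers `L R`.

Answer: 4 206

Derivation:
Round 1 (k=41): L=87 R=21
Round 2 (k=35): L=21 R=177
Round 3 (k=42): L=177 R=4
Round 4 (k=30): L=4 R=206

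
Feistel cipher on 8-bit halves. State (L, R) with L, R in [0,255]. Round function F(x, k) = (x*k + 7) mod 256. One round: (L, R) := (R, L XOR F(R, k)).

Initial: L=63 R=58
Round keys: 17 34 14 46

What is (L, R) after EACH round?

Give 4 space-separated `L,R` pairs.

Answer: 58,222 222,185 185,251 251,152

Derivation:
Round 1 (k=17): L=58 R=222
Round 2 (k=34): L=222 R=185
Round 3 (k=14): L=185 R=251
Round 4 (k=46): L=251 R=152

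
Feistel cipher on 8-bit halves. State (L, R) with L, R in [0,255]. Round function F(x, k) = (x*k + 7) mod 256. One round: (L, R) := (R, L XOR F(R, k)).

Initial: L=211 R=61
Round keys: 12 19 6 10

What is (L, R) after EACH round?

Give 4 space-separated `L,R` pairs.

Answer: 61,48 48,170 170,51 51,175

Derivation:
Round 1 (k=12): L=61 R=48
Round 2 (k=19): L=48 R=170
Round 3 (k=6): L=170 R=51
Round 4 (k=10): L=51 R=175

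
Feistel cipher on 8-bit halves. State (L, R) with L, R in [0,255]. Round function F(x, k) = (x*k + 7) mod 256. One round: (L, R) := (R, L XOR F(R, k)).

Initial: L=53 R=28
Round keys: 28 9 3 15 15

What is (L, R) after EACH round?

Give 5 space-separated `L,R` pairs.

Answer: 28,34 34,37 37,84 84,214 214,197

Derivation:
Round 1 (k=28): L=28 R=34
Round 2 (k=9): L=34 R=37
Round 3 (k=3): L=37 R=84
Round 4 (k=15): L=84 R=214
Round 5 (k=15): L=214 R=197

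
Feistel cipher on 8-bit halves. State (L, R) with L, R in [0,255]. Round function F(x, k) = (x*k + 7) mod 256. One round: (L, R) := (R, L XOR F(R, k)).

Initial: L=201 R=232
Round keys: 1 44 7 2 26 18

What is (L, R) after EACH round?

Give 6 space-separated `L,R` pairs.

Answer: 232,38 38,103 103,254 254,100 100,209 209,221

Derivation:
Round 1 (k=1): L=232 R=38
Round 2 (k=44): L=38 R=103
Round 3 (k=7): L=103 R=254
Round 4 (k=2): L=254 R=100
Round 5 (k=26): L=100 R=209
Round 6 (k=18): L=209 R=221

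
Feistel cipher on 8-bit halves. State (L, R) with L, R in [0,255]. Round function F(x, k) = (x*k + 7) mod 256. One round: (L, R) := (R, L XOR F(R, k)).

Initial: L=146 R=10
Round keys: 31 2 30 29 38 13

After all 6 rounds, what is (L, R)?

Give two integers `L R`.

Round 1 (k=31): L=10 R=175
Round 2 (k=2): L=175 R=111
Round 3 (k=30): L=111 R=166
Round 4 (k=29): L=166 R=186
Round 5 (k=38): L=186 R=5
Round 6 (k=13): L=5 R=242

Answer: 5 242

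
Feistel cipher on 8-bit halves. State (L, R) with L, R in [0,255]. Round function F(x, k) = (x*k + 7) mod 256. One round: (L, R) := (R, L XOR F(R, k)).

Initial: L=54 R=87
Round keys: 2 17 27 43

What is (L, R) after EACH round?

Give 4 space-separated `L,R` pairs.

Answer: 87,131 131,237 237,133 133,179

Derivation:
Round 1 (k=2): L=87 R=131
Round 2 (k=17): L=131 R=237
Round 3 (k=27): L=237 R=133
Round 4 (k=43): L=133 R=179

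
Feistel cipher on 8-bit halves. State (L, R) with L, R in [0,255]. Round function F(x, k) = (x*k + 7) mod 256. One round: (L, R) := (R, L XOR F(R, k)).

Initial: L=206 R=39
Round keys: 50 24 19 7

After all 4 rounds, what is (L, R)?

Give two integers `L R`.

Answer: 148 59

Derivation:
Round 1 (k=50): L=39 R=107
Round 2 (k=24): L=107 R=40
Round 3 (k=19): L=40 R=148
Round 4 (k=7): L=148 R=59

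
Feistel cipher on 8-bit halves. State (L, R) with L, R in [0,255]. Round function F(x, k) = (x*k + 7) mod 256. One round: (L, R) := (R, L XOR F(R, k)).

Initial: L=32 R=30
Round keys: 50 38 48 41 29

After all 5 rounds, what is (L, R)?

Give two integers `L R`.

Answer: 92 231

Derivation:
Round 1 (k=50): L=30 R=195
Round 2 (k=38): L=195 R=231
Round 3 (k=48): L=231 R=148
Round 4 (k=41): L=148 R=92
Round 5 (k=29): L=92 R=231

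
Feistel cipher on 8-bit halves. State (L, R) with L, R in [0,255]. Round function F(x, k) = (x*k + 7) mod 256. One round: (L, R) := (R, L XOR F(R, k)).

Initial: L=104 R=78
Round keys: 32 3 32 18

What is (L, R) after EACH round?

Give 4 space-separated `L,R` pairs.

Round 1 (k=32): L=78 R=175
Round 2 (k=3): L=175 R=90
Round 3 (k=32): L=90 R=232
Round 4 (k=18): L=232 R=13

Answer: 78,175 175,90 90,232 232,13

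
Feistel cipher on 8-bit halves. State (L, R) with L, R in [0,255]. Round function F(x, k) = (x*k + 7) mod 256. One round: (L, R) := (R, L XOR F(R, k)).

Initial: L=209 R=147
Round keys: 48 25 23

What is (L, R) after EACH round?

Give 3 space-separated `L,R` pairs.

Round 1 (k=48): L=147 R=70
Round 2 (k=25): L=70 R=78
Round 3 (k=23): L=78 R=79

Answer: 147,70 70,78 78,79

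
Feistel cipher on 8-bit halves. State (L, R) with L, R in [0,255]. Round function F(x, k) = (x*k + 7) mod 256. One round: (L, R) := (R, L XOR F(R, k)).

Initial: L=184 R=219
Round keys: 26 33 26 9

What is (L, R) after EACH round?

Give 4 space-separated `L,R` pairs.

Round 1 (k=26): L=219 R=253
Round 2 (k=33): L=253 R=127
Round 3 (k=26): L=127 R=16
Round 4 (k=9): L=16 R=232

Answer: 219,253 253,127 127,16 16,232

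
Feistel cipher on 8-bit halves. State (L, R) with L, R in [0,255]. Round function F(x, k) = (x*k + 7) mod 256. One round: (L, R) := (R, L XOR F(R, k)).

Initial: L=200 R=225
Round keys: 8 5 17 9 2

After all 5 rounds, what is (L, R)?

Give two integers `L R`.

Answer: 63 128

Derivation:
Round 1 (k=8): L=225 R=199
Round 2 (k=5): L=199 R=11
Round 3 (k=17): L=11 R=5
Round 4 (k=9): L=5 R=63
Round 5 (k=2): L=63 R=128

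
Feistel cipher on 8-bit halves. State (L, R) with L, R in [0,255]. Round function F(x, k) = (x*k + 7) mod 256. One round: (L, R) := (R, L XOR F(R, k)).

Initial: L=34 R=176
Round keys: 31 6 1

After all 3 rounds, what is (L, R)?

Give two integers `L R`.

Answer: 117 9

Derivation:
Round 1 (k=31): L=176 R=117
Round 2 (k=6): L=117 R=117
Round 3 (k=1): L=117 R=9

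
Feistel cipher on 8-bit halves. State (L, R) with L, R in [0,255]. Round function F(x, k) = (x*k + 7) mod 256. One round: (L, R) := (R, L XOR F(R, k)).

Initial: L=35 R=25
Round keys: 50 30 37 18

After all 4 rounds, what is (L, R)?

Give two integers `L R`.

Round 1 (k=50): L=25 R=202
Round 2 (k=30): L=202 R=170
Round 3 (k=37): L=170 R=83
Round 4 (k=18): L=83 R=119

Answer: 83 119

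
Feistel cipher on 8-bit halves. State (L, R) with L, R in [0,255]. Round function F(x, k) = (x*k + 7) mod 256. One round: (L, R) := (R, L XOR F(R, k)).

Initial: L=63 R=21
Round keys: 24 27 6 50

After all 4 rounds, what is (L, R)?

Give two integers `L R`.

Answer: 51 175

Derivation:
Round 1 (k=24): L=21 R=192
Round 2 (k=27): L=192 R=82
Round 3 (k=6): L=82 R=51
Round 4 (k=50): L=51 R=175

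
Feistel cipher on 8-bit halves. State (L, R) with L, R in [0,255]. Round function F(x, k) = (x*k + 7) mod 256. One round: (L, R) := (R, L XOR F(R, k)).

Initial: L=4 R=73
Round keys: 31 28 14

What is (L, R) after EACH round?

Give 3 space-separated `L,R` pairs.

Answer: 73,218 218,150 150,225

Derivation:
Round 1 (k=31): L=73 R=218
Round 2 (k=28): L=218 R=150
Round 3 (k=14): L=150 R=225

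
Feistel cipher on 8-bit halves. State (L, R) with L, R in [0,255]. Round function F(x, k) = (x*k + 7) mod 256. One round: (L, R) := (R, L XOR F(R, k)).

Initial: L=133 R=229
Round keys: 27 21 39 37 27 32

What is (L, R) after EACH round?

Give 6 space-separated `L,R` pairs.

Answer: 229,171 171,235 235,127 127,137 137,5 5,46

Derivation:
Round 1 (k=27): L=229 R=171
Round 2 (k=21): L=171 R=235
Round 3 (k=39): L=235 R=127
Round 4 (k=37): L=127 R=137
Round 5 (k=27): L=137 R=5
Round 6 (k=32): L=5 R=46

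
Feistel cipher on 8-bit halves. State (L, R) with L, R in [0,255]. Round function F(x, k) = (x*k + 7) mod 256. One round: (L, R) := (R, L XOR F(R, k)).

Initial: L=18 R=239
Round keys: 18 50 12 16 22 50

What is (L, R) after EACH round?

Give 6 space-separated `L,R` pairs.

Answer: 239,199 199,10 10,184 184,141 141,157 157,60

Derivation:
Round 1 (k=18): L=239 R=199
Round 2 (k=50): L=199 R=10
Round 3 (k=12): L=10 R=184
Round 4 (k=16): L=184 R=141
Round 5 (k=22): L=141 R=157
Round 6 (k=50): L=157 R=60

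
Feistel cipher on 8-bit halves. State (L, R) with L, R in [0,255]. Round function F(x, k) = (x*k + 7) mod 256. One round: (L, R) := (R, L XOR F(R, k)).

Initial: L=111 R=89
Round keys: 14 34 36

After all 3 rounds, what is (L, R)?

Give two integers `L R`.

Answer: 2 197

Derivation:
Round 1 (k=14): L=89 R=138
Round 2 (k=34): L=138 R=2
Round 3 (k=36): L=2 R=197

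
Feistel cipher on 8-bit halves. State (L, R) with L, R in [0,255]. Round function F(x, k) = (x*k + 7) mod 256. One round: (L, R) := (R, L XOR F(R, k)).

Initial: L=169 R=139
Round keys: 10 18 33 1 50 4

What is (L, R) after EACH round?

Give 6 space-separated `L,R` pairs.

Answer: 139,220 220,244 244,167 167,90 90,60 60,173

Derivation:
Round 1 (k=10): L=139 R=220
Round 2 (k=18): L=220 R=244
Round 3 (k=33): L=244 R=167
Round 4 (k=1): L=167 R=90
Round 5 (k=50): L=90 R=60
Round 6 (k=4): L=60 R=173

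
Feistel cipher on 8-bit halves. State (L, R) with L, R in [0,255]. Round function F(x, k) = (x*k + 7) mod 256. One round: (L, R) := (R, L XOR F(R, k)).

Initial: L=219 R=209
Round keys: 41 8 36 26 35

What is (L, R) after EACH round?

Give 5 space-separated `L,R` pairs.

Round 1 (k=41): L=209 R=91
Round 2 (k=8): L=91 R=14
Round 3 (k=36): L=14 R=164
Round 4 (k=26): L=164 R=161
Round 5 (k=35): L=161 R=174

Answer: 209,91 91,14 14,164 164,161 161,174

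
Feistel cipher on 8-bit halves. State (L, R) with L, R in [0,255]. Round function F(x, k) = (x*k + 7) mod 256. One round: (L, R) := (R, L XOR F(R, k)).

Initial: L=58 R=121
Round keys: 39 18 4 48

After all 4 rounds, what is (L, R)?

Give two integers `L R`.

Round 1 (k=39): L=121 R=76
Round 2 (k=18): L=76 R=38
Round 3 (k=4): L=38 R=211
Round 4 (k=48): L=211 R=177

Answer: 211 177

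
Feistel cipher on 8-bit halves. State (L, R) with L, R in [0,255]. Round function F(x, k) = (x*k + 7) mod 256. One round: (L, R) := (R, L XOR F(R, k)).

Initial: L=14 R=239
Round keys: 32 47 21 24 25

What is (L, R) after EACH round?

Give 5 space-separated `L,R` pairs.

Round 1 (k=32): L=239 R=233
Round 2 (k=47): L=233 R=33
Round 3 (k=21): L=33 R=85
Round 4 (k=24): L=85 R=222
Round 5 (k=25): L=222 R=224

Answer: 239,233 233,33 33,85 85,222 222,224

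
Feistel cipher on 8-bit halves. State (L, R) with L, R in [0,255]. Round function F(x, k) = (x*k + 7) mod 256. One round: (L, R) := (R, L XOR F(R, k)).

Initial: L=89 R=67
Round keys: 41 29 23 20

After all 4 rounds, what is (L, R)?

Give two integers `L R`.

Answer: 177 14

Derivation:
Round 1 (k=41): L=67 R=155
Round 2 (k=29): L=155 R=213
Round 3 (k=23): L=213 R=177
Round 4 (k=20): L=177 R=14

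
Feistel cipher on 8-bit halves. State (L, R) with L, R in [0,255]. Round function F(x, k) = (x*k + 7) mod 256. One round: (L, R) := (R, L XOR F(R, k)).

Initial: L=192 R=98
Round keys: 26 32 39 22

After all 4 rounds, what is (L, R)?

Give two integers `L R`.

Answer: 241 184

Derivation:
Round 1 (k=26): L=98 R=59
Round 2 (k=32): L=59 R=5
Round 3 (k=39): L=5 R=241
Round 4 (k=22): L=241 R=184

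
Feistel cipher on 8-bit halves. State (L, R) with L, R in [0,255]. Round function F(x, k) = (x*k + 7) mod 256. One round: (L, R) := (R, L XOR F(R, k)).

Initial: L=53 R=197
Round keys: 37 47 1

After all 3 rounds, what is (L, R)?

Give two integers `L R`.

Round 1 (k=37): L=197 R=181
Round 2 (k=47): L=181 R=135
Round 3 (k=1): L=135 R=59

Answer: 135 59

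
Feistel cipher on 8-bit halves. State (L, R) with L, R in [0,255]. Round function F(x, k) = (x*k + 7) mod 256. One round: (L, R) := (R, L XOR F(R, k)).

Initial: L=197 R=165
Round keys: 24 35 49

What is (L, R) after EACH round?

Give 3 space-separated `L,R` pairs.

Answer: 165,186 186,208 208,109

Derivation:
Round 1 (k=24): L=165 R=186
Round 2 (k=35): L=186 R=208
Round 3 (k=49): L=208 R=109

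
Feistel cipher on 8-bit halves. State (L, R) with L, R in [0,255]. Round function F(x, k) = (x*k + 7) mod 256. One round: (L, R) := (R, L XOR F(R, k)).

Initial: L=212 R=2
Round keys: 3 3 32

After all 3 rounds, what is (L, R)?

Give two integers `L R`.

Round 1 (k=3): L=2 R=217
Round 2 (k=3): L=217 R=144
Round 3 (k=32): L=144 R=222

Answer: 144 222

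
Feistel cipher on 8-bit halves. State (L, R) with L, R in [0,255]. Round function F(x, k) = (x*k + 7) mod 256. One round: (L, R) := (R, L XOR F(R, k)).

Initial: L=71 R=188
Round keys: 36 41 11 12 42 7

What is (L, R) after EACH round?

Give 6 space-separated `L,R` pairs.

Answer: 188,48 48,11 11,176 176,76 76,207 207,252

Derivation:
Round 1 (k=36): L=188 R=48
Round 2 (k=41): L=48 R=11
Round 3 (k=11): L=11 R=176
Round 4 (k=12): L=176 R=76
Round 5 (k=42): L=76 R=207
Round 6 (k=7): L=207 R=252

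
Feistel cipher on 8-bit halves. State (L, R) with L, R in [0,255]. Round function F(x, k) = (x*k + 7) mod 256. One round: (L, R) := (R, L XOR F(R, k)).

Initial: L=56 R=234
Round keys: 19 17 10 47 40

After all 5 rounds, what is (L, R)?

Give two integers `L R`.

Round 1 (k=19): L=234 R=93
Round 2 (k=17): L=93 R=222
Round 3 (k=10): L=222 R=238
Round 4 (k=47): L=238 R=103
Round 5 (k=40): L=103 R=241

Answer: 103 241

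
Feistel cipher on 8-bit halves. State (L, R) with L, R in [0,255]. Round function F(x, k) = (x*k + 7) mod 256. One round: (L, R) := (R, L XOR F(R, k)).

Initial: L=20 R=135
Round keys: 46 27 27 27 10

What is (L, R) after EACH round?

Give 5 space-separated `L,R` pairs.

Answer: 135,93 93,81 81,207 207,141 141,70

Derivation:
Round 1 (k=46): L=135 R=93
Round 2 (k=27): L=93 R=81
Round 3 (k=27): L=81 R=207
Round 4 (k=27): L=207 R=141
Round 5 (k=10): L=141 R=70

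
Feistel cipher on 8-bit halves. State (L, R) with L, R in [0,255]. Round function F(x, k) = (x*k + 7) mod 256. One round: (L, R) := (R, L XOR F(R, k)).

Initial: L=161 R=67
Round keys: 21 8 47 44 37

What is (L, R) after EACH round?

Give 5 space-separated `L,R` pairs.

Answer: 67,39 39,124 124,236 236,235 235,18

Derivation:
Round 1 (k=21): L=67 R=39
Round 2 (k=8): L=39 R=124
Round 3 (k=47): L=124 R=236
Round 4 (k=44): L=236 R=235
Round 5 (k=37): L=235 R=18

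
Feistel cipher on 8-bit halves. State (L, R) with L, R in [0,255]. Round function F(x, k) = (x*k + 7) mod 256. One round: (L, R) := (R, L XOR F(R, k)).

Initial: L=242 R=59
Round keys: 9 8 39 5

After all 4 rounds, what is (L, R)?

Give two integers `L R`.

Answer: 3 106

Derivation:
Round 1 (k=9): L=59 R=232
Round 2 (k=8): L=232 R=124
Round 3 (k=39): L=124 R=3
Round 4 (k=5): L=3 R=106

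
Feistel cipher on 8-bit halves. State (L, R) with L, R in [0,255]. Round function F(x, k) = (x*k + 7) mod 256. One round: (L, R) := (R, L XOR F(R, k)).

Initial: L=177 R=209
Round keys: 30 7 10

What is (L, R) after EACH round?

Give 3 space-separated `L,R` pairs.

Answer: 209,52 52,162 162,111

Derivation:
Round 1 (k=30): L=209 R=52
Round 2 (k=7): L=52 R=162
Round 3 (k=10): L=162 R=111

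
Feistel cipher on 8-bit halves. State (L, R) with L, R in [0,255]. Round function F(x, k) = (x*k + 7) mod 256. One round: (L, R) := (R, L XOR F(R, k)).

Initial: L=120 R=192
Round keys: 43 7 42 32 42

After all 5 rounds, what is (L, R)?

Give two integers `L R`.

Answer: 7 21

Derivation:
Round 1 (k=43): L=192 R=63
Round 2 (k=7): L=63 R=0
Round 3 (k=42): L=0 R=56
Round 4 (k=32): L=56 R=7
Round 5 (k=42): L=7 R=21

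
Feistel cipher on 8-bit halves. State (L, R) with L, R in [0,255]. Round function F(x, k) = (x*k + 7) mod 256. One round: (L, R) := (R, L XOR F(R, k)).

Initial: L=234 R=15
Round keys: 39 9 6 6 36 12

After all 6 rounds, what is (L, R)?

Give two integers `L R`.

Round 1 (k=39): L=15 R=186
Round 2 (k=9): L=186 R=158
Round 3 (k=6): L=158 R=1
Round 4 (k=6): L=1 R=147
Round 5 (k=36): L=147 R=178
Round 6 (k=12): L=178 R=204

Answer: 178 204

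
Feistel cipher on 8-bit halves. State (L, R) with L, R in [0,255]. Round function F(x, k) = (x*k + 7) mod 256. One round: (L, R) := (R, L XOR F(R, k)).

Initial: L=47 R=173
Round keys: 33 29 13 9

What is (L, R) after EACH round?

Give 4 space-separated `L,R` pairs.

Answer: 173,123 123,91 91,221 221,151

Derivation:
Round 1 (k=33): L=173 R=123
Round 2 (k=29): L=123 R=91
Round 3 (k=13): L=91 R=221
Round 4 (k=9): L=221 R=151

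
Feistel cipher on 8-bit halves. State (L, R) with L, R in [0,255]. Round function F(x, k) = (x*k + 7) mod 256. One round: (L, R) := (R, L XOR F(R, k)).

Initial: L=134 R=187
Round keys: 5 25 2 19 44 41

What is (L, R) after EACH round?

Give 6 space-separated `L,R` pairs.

Round 1 (k=5): L=187 R=40
Round 2 (k=25): L=40 R=84
Round 3 (k=2): L=84 R=135
Round 4 (k=19): L=135 R=88
Round 5 (k=44): L=88 R=160
Round 6 (k=41): L=160 R=255

Answer: 187,40 40,84 84,135 135,88 88,160 160,255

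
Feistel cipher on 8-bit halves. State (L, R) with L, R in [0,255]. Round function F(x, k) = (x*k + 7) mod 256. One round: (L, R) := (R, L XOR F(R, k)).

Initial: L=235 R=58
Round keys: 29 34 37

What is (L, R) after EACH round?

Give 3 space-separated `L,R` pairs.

Round 1 (k=29): L=58 R=114
Round 2 (k=34): L=114 R=17
Round 3 (k=37): L=17 R=14

Answer: 58,114 114,17 17,14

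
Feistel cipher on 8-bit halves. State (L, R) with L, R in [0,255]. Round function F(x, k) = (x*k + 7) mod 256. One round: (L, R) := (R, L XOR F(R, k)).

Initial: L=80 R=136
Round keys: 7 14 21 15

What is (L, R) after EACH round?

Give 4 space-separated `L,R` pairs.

Answer: 136,239 239,145 145,3 3,165

Derivation:
Round 1 (k=7): L=136 R=239
Round 2 (k=14): L=239 R=145
Round 3 (k=21): L=145 R=3
Round 4 (k=15): L=3 R=165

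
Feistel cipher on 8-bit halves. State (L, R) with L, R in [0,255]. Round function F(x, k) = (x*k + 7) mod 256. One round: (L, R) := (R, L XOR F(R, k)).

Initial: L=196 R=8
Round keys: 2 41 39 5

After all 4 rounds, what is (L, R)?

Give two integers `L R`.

Answer: 238 119

Derivation:
Round 1 (k=2): L=8 R=211
Round 2 (k=41): L=211 R=218
Round 3 (k=39): L=218 R=238
Round 4 (k=5): L=238 R=119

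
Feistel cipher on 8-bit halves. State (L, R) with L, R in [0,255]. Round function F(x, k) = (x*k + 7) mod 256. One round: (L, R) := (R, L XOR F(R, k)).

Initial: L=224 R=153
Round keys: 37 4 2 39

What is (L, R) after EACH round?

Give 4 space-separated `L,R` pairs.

Answer: 153,196 196,142 142,231 231,182

Derivation:
Round 1 (k=37): L=153 R=196
Round 2 (k=4): L=196 R=142
Round 3 (k=2): L=142 R=231
Round 4 (k=39): L=231 R=182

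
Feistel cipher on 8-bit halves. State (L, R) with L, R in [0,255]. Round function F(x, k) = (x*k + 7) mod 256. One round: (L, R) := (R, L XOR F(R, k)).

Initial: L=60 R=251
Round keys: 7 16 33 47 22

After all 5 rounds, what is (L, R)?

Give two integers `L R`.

Round 1 (k=7): L=251 R=216
Round 2 (k=16): L=216 R=124
Round 3 (k=33): L=124 R=219
Round 4 (k=47): L=219 R=64
Round 5 (k=22): L=64 R=92

Answer: 64 92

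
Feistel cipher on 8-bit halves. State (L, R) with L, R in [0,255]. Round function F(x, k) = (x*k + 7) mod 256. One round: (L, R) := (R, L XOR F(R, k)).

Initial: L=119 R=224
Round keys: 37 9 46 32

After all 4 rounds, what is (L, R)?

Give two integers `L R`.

Round 1 (k=37): L=224 R=16
Round 2 (k=9): L=16 R=119
Round 3 (k=46): L=119 R=121
Round 4 (k=32): L=121 R=80

Answer: 121 80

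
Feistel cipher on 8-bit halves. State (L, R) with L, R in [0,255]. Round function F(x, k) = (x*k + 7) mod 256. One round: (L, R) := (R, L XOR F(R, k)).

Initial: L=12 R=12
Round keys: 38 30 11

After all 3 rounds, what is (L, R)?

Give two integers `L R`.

Round 1 (k=38): L=12 R=195
Round 2 (k=30): L=195 R=237
Round 3 (k=11): L=237 R=245

Answer: 237 245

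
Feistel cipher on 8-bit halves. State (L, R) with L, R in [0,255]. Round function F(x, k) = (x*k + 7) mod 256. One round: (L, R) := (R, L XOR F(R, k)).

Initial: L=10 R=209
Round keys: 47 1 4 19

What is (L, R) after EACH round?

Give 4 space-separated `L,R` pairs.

Round 1 (k=47): L=209 R=108
Round 2 (k=1): L=108 R=162
Round 3 (k=4): L=162 R=227
Round 4 (k=19): L=227 R=66

Answer: 209,108 108,162 162,227 227,66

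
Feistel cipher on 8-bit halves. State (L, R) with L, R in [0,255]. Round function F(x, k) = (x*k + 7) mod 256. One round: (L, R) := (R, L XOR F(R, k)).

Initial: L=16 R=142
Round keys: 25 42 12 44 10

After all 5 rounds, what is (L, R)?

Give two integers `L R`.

Answer: 88 25

Derivation:
Round 1 (k=25): L=142 R=245
Round 2 (k=42): L=245 R=183
Round 3 (k=12): L=183 R=110
Round 4 (k=44): L=110 R=88
Round 5 (k=10): L=88 R=25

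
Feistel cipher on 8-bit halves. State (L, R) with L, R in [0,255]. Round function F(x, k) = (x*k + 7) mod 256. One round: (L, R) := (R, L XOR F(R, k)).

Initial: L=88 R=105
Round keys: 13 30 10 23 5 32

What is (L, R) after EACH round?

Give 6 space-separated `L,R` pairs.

Answer: 105,4 4,22 22,231 231,222 222,186 186,153

Derivation:
Round 1 (k=13): L=105 R=4
Round 2 (k=30): L=4 R=22
Round 3 (k=10): L=22 R=231
Round 4 (k=23): L=231 R=222
Round 5 (k=5): L=222 R=186
Round 6 (k=32): L=186 R=153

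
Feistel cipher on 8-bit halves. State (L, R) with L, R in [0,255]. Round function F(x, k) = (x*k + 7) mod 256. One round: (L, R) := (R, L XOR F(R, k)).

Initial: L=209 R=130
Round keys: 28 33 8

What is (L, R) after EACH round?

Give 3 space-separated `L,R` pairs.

Answer: 130,238 238,55 55,81

Derivation:
Round 1 (k=28): L=130 R=238
Round 2 (k=33): L=238 R=55
Round 3 (k=8): L=55 R=81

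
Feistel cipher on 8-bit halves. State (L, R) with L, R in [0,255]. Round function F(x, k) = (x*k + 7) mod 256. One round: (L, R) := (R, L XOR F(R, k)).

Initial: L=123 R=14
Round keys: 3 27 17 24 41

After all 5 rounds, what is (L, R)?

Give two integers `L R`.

Round 1 (k=3): L=14 R=74
Round 2 (k=27): L=74 R=219
Round 3 (k=17): L=219 R=216
Round 4 (k=24): L=216 R=156
Round 5 (k=41): L=156 R=219

Answer: 156 219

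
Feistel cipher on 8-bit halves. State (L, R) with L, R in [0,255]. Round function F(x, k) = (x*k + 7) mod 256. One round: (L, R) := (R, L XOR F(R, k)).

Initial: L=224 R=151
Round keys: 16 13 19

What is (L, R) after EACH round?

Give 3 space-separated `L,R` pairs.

Round 1 (k=16): L=151 R=151
Round 2 (k=13): L=151 R=37
Round 3 (k=19): L=37 R=81

Answer: 151,151 151,37 37,81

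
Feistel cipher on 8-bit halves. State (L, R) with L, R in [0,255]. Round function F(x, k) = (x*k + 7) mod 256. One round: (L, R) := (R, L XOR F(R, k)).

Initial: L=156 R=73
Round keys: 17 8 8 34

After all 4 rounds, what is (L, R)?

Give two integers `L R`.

Answer: 11 211

Derivation:
Round 1 (k=17): L=73 R=124
Round 2 (k=8): L=124 R=174
Round 3 (k=8): L=174 R=11
Round 4 (k=34): L=11 R=211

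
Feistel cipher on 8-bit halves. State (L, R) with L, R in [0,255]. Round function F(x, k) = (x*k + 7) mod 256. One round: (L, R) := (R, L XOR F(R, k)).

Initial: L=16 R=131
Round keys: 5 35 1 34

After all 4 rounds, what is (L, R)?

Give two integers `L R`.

Round 1 (k=5): L=131 R=134
Round 2 (k=35): L=134 R=218
Round 3 (k=1): L=218 R=103
Round 4 (k=34): L=103 R=111

Answer: 103 111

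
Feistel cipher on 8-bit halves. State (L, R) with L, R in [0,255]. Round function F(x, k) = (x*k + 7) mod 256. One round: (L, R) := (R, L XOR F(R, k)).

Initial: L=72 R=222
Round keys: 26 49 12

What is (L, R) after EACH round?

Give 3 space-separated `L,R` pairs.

Answer: 222,219 219,44 44,204

Derivation:
Round 1 (k=26): L=222 R=219
Round 2 (k=49): L=219 R=44
Round 3 (k=12): L=44 R=204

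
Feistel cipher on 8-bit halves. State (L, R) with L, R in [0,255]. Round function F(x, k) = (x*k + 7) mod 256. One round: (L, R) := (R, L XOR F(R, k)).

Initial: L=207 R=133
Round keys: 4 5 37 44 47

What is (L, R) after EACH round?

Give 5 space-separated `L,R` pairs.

Round 1 (k=4): L=133 R=212
Round 2 (k=5): L=212 R=174
Round 3 (k=37): L=174 R=249
Round 4 (k=44): L=249 R=125
Round 5 (k=47): L=125 R=3

Answer: 133,212 212,174 174,249 249,125 125,3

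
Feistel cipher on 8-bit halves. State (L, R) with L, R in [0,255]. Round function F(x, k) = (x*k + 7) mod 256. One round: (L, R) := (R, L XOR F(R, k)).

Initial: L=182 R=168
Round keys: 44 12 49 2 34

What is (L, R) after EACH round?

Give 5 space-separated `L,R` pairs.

Answer: 168,81 81,123 123,195 195,246 246,112

Derivation:
Round 1 (k=44): L=168 R=81
Round 2 (k=12): L=81 R=123
Round 3 (k=49): L=123 R=195
Round 4 (k=2): L=195 R=246
Round 5 (k=34): L=246 R=112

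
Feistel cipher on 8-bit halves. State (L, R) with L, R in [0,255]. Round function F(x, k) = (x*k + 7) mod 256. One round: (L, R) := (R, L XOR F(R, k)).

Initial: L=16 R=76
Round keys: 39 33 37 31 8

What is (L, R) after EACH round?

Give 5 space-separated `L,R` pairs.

Round 1 (k=39): L=76 R=139
Round 2 (k=33): L=139 R=190
Round 3 (k=37): L=190 R=246
Round 4 (k=31): L=246 R=111
Round 5 (k=8): L=111 R=137

Answer: 76,139 139,190 190,246 246,111 111,137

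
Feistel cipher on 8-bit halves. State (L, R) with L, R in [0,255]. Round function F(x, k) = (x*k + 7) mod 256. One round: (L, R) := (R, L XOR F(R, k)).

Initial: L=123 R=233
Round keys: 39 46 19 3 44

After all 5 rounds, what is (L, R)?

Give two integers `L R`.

Round 1 (k=39): L=233 R=253
Round 2 (k=46): L=253 R=148
Round 3 (k=19): L=148 R=254
Round 4 (k=3): L=254 R=149
Round 5 (k=44): L=149 R=93

Answer: 149 93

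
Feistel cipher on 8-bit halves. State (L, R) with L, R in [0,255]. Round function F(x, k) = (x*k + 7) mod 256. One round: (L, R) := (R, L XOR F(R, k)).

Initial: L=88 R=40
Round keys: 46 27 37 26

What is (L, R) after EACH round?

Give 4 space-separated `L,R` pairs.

Round 1 (k=46): L=40 R=111
Round 2 (k=27): L=111 R=148
Round 3 (k=37): L=148 R=4
Round 4 (k=26): L=4 R=251

Answer: 40,111 111,148 148,4 4,251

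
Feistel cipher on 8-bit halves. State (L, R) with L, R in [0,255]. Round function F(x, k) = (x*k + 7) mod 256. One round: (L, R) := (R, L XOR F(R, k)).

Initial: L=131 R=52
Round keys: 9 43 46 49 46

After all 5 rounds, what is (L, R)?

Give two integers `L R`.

Round 1 (k=9): L=52 R=88
Round 2 (k=43): L=88 R=251
Round 3 (k=46): L=251 R=121
Round 4 (k=49): L=121 R=203
Round 5 (k=46): L=203 R=248

Answer: 203 248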